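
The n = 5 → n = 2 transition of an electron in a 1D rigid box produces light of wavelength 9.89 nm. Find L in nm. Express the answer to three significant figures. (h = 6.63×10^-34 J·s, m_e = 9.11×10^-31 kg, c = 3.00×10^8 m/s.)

L = 0.251 nm

The photon carries ΔE = hc/λ = 6.63×10^-34·3.00×10^8/9.89×10^-9 m = 2.011×10^-17 J.
Since ΔE = (5² − 2²)E_1, E_1 = 9.576×10^-19 J, and L = h/√(8m_eE_1) = 2.51×10^-10 m = 0.251 nm.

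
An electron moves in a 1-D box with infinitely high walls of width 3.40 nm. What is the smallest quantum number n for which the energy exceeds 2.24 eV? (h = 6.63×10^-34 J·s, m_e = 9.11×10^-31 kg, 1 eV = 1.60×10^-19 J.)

E_1 = h²/(8m_eL²) = 5.217×10^-21 J = 0.03261 eV.
Need n² > 2.24/0.03261 = 68.69, i.e. n > 8.288.
The smallest integer satisfying this is n = 9.

n = 9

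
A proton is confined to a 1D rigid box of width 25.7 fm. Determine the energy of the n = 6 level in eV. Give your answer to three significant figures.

E_6 = 1.12×10^7 eV

For an infinite well E_n = n²h²/(8m_pL²), so E_1 = h²/(8m_pL²) = (6.626×10^-34)²/(8·1.673×10^-27·(2.57×10^-14 m)²) = 4.967×10^-14 J.
Then E_6 = 6²·E_1 = 36·4.967×10^-14 J = 1.788×10^-12 J.
Converting, E_6 = 1.788×10^-12 J / (1.602×10^-19 J/eV) = 1.12×10^7 eV.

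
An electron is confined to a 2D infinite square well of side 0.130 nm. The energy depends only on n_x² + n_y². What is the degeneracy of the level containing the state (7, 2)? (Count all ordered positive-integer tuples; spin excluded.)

degeneracy = 2

The level has n_x² + n_y² = 53. The ordered positive-integer solutions are (2, 7), (7, 2).
That gives 2 states.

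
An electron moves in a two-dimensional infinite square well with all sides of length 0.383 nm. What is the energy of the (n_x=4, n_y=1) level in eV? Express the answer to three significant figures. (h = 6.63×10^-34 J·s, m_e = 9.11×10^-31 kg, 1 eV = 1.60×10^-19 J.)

E = 43.7 eV

For a 2D rectangular well E = (h²/8m_e)·Σ n_i²/L_i² = (6.63×10^-34)²/(8·9.11×10^-31) · [4²/(0.383 nm)² + 1²/(0.383 nm)²].
Evaluating gives E = 6.990×10^-18 J = 43.7 eV.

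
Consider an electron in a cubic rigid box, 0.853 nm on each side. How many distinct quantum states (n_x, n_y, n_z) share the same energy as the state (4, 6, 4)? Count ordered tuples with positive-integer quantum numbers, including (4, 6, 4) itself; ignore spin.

degeneracy = 3

The level has n_x² + n_y² + n_z² = 68. The ordered positive-integer solutions are (4, 4, 6), (4, 6, 4), (6, 4, 4).
That gives 3 states.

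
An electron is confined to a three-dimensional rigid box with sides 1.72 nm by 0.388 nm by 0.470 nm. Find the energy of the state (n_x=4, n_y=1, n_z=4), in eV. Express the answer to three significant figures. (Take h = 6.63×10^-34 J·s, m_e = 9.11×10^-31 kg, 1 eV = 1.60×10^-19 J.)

E = 31.8 eV

For a 3D rectangular well E = (h²/8m_e)·Σ n_i²/L_i² = (6.63×10^-34)²/(8·9.11×10^-31) · [4²/(1.72 nm)² + 1²/(0.388 nm)² + 4²/(0.470 nm)²].
Evaluating gives E = 5.095×10^-18 J = 31.8 eV.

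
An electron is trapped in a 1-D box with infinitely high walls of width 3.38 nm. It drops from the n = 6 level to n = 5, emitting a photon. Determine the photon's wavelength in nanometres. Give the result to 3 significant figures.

λ = 3.42×10^3 nm

E_1 = h²/(8m_eL²) = 5.274×10^-21 J, so ΔE = (6² − 5²)E_1 = 5.801×10^-20 J.
λ = hc/ΔE = (6.626×10^-34·2.998×10^8)/5.801×10^-20 = 3.42×10^-6 m = 3.42×10^3 nm.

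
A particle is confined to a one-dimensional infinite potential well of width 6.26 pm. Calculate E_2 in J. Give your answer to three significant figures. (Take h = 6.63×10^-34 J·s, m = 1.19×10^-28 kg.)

E_2 = 4.71×10^-17 J

For an infinite well E_n = n²h²/(8mL²), so E_1 = h²/(8mL²) = (6.63×10^-34)²/(8·1.19×10^-28·(6.26×10^-12 m)²) = 1.178×10^-17 J.
Then E_2 = 2²·E_1 = 4·1.178×10^-17 J = 4.71×10^-17 J.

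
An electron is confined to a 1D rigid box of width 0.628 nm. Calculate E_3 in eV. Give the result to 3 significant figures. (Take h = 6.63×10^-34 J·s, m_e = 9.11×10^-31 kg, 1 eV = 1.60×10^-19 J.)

E_3 = 8.60 eV

For an infinite well E_n = n²h²/(8m_eL²), so E_1 = h²/(8m_eL²) = (6.63×10^-34)²/(8·9.11×10^-31·(6.28×10^-10 m)²) = 1.529×10^-19 J.
Then E_3 = 3²·E_1 = 9·1.529×10^-19 J = 1.376×10^-18 J.
Converting, E_3 = 1.376×10^-18 J / (1.60×10^-19 J/eV) = 8.60 eV.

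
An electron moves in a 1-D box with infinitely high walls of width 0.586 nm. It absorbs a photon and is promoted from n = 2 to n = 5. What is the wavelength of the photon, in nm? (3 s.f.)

E_1 = h²/(8m_eL²) = 1.754×10^-19 J, so ΔE = (5² − 2²)E_1 = 3.683×10^-18 J.
λ = hc/ΔE = (6.626×10^-34·2.998×10^8)/3.683×10^-18 = 5.39×10^-8 m = 53.9 nm.

λ = 53.9 nm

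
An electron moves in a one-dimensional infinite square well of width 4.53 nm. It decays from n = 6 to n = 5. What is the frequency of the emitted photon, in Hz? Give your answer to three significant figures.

E_1 = h²/(8m_eL²) = 2.936×10^-21 J and ΔE = (6² − 5²)E_1 = 3.230×10^-20 J.
f = ΔE/h = 3.230×10^-20/6.626×10^-34 = 4.87×10^13 Hz.

f = 4.87×10^13 Hz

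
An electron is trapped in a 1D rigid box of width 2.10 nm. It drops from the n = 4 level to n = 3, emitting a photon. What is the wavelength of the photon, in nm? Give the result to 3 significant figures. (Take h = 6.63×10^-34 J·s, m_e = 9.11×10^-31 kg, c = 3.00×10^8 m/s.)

E_1 = h²/(8m_eL²) = 1.368×10^-20 J, so ΔE = (4² − 3²)E_1 = 9.576×10^-20 J.
λ = hc/ΔE = (6.63×10^-34·3.00×10^8)/9.576×10^-20 = 2.08×10^-6 m = 2.08×10^3 nm.

λ = 2.08×10^3 nm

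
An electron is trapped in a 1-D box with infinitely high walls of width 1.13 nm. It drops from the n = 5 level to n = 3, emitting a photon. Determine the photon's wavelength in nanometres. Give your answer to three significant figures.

E_1 = h²/(8m_eL²) = 4.718×10^-20 J, so ΔE = (5² − 3²)E_1 = 7.549×10^-19 J.
λ = hc/ΔE = (6.626×10^-34·2.998×10^8)/7.549×10^-19 = 2.63×10^-7 m = 263 nm.

λ = 263 nm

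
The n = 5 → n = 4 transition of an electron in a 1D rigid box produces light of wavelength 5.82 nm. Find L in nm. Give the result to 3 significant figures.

The photon carries ΔE = hc/λ = 6.626×10^-34·2.998×10^8/5.82×10^-9 m = 3.413×10^-17 J.
Since ΔE = (5² − 4²)E_1, E_1 = 3.792×10^-18 J, and L = h/√(8m_eE_1) = 1.26×10^-10 m = 0.126 nm.

L = 0.126 nm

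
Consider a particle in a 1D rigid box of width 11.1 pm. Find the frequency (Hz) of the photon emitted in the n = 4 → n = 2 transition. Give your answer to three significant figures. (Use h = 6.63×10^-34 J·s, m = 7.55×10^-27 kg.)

f = 1.07×10^15 Hz

E_1 = h²/(8mL²) = 5.907×10^-20 J and ΔE = (4² − 2²)E_1 = 7.088×10^-19 J.
f = ΔE/h = 7.088×10^-19/6.63×10^-34 = 1.07×10^15 Hz.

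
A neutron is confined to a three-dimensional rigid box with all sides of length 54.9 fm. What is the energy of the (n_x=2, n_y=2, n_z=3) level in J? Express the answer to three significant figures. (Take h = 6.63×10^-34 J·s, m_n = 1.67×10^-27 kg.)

E = 1.86×10^-13 J

For a 3D rectangular well E = (h²/8m_n)·Σ n_i²/L_i² = (6.63×10^-34)²/(8·1.67×10^-27) · [2²/(54.9 fm)² + 2²/(54.9 fm)² + 3²/(54.9 fm)²].
Evaluating gives E = 1.86×10^-13 J.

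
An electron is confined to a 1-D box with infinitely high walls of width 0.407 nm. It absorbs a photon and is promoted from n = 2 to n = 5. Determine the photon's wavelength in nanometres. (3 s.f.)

E_1 = h²/(8m_eL²) = 3.637×10^-19 J, so ΔE = (5² − 2²)E_1 = 7.638×10^-18 J.
λ = hc/ΔE = (6.626×10^-34·2.998×10^8)/7.638×10^-18 = 2.60×10^-8 m = 26.0 nm.

λ = 26.0 nm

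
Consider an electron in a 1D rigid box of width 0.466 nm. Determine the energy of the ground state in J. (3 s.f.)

E_1 = 2.77×10^-19 J

For an infinite well E_n = n²h²/(8m_eL²), so E_1 = h²/(8m_eL²) = (6.626×10^-34)²/(8·9.109×10^-31·(4.66×10^-10 m)²) = 2.774×10^-19 J.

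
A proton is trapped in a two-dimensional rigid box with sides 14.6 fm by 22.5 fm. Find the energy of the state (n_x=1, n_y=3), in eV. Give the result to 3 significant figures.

For a 2D rectangular well E = (h²/8m_p)·Σ n_i²/L_i² = (6.626×10^-34)²/(8·1.673×10^-27) · [1²/(14.6 fm)² + 3²/(22.5 fm)²].
Evaluating gives E = 7.371×10^-13 J = 4.60×10^6 eV.

E = 4.60×10^6 eV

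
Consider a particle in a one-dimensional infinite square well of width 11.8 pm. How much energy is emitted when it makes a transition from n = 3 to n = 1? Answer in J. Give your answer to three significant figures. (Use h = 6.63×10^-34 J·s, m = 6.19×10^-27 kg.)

E_1 = h²/(8mL²) = 6.375×10^-20 J.
|ΔE| = |3² − 1²|·E_1 = 8·6.375×10^-20 J = 5.10×10^-19 J.

|ΔE| = 5.10×10^-19 J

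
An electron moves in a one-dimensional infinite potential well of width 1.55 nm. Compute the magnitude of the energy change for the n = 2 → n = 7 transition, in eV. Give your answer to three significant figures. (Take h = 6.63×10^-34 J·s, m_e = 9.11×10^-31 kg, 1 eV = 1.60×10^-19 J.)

E_1 = h²/(8m_eL²) = 2.510×10^-20 J.
|ΔE| = |2² − 7²|·E_1 = 45·2.510×10^-20 J = 1.130×10^-18 J = 7.06 eV.

|ΔE| = 7.06 eV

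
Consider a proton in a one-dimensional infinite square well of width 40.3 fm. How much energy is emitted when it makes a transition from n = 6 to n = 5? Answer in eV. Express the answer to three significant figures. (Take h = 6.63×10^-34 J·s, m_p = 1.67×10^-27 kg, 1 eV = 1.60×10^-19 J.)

|ΔE| = 1.39×10^6 eV

E_1 = h²/(8m_pL²) = 2.026×10^-14 J.
|ΔE| = |6² − 5²|·E_1 = 11·2.026×10^-14 J = 2.229×10^-13 J = 1.39×10^6 eV.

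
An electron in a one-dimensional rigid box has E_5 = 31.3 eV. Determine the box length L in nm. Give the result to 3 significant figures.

From E_n = n²h²/(8m_eL²), L = n·h/√(8m_eE_n).
E_5 = 31.3 eV = 5.014×10^-18 J, so L = 5·6.626×10^-34/√(8·9.109×10^-31·5.014×10^-18) = 5.48×10^-10 m = 0.548 nm.

L = 0.548 nm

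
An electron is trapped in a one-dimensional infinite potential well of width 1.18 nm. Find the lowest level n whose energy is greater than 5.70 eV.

E_1 = h²/(8m_eL²) = 4.327×10^-20 J = 0.2701 eV.
Need n² > 5.70/0.2701 = 21.10, i.e. n > 4.593.
The smallest integer satisfying this is n = 5.

n = 5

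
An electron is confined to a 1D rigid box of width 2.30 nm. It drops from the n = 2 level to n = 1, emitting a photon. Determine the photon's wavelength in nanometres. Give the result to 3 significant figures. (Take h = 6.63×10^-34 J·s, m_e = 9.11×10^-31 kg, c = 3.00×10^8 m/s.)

λ = 5.82×10^3 nm

E_1 = h²/(8m_eL²) = 1.140×10^-20 J, so ΔE = (2² − 1²)E_1 = 3.420×10^-20 J.
λ = hc/ΔE = (6.63×10^-34·3.00×10^8)/3.420×10^-20 = 5.82×10^-6 m = 5.82×10^3 nm.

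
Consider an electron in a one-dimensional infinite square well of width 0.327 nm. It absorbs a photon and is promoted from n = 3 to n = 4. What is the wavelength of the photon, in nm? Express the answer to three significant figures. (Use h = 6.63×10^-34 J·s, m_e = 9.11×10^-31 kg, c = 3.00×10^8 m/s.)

λ = 50.4 nm

E_1 = h²/(8m_eL²) = 5.641×10^-19 J, so ΔE = (4² − 3²)E_1 = 3.949×10^-18 J.
λ = hc/ΔE = (6.63×10^-34·3.00×10^8)/3.949×10^-18 = 5.04×10^-8 m = 50.4 nm.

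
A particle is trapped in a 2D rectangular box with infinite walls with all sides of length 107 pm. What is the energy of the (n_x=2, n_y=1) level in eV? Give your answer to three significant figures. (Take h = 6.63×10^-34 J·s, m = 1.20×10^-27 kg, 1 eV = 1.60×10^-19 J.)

E = 0.125 eV

For a 2D rectangular well E = (h²/8m)·Σ n_i²/L_i² = (6.63×10^-34)²/(8·1.20×10^-27) · [2²/(107 pm)² + 1²/(107 pm)²].
Evaluating gives E = 2.000×10^-20 J = 0.125 eV.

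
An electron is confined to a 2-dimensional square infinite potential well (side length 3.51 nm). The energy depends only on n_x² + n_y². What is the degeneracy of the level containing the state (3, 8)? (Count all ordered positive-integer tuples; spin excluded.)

The level has n_x² + n_y² = 73. The ordered positive-integer solutions are (3, 8), (8, 3).
That gives 2 states.

degeneracy = 2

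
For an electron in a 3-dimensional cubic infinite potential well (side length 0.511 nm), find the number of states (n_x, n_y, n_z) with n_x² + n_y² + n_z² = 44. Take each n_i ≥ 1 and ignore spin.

The level has n_x² + n_y² + n_z² = 44. The ordered positive-integer solutions are (2, 2, 6), (2, 6, 2), (6, 2, 2).
That gives 3 states.

degeneracy = 3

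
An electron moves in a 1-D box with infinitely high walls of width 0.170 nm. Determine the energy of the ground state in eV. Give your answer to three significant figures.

E_1 = 13.0 eV

For an infinite well E_n = n²h²/(8m_eL²), so E_1 = h²/(8m_eL²) = (6.626×10^-34)²/(8·9.109×10^-31·(1.70×10^-10 m)²) = 2.085×10^-18 J.
Converting, E_1 = 2.085×10^-18 J / (1.602×10^-19 J/eV) = 13.0 eV.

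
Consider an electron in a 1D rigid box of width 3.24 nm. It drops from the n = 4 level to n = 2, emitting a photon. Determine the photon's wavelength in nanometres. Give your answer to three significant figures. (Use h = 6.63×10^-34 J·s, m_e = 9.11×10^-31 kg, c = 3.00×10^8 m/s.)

λ = 2.88×10^3 nm

E_1 = h²/(8m_eL²) = 5.746×10^-21 J, so ΔE = (4² − 2²)E_1 = 6.895×10^-20 J.
λ = hc/ΔE = (6.63×10^-34·3.00×10^8)/6.895×10^-20 = 2.88×10^-6 m = 2.88×10^3 nm.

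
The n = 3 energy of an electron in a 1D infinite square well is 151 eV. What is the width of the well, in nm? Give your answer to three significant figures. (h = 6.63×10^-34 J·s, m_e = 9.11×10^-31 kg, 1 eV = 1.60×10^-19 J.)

From E_n = n²h²/(8m_eL²), L = n·h/√(8m_eE_n).
E_3 = 151 eV = 2.416×10^-17 J, so L = 3·6.63×10^-34/√(8·9.11×10^-31·2.416×10^-17) = 1.50×10^-10 m = 0.150 nm.

L = 0.150 nm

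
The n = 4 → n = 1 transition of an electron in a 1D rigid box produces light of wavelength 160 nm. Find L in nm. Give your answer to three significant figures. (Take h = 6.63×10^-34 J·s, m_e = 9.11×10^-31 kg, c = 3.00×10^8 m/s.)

The photon carries ΔE = hc/λ = 6.63×10^-34·3.00×10^8/1.60×10^-7 m = 1.243×10^-18 J.
Since ΔE = (4² − 1²)E_1, E_1 = 8.287×10^-20 J, and L = h/√(8m_eE_1) = 8.53×10^-10 m = 0.853 nm.

L = 0.853 nm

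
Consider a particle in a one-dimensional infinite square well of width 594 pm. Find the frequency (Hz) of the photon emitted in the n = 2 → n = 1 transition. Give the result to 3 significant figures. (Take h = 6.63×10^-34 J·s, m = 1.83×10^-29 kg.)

E_1 = h²/(8mL²) = 8.510×10^-21 J and ΔE = (2² − 1²)E_1 = 2.553×10^-20 J.
f = ΔE/h = 2.553×10^-20/6.63×10^-34 = 3.85×10^13 Hz.

f = 3.85×10^13 Hz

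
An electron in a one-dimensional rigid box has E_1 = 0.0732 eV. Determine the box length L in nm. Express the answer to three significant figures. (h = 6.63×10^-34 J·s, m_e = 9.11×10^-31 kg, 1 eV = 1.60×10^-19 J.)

L = 2.27 nm

From E_n = n²h²/(8m_eL²), L = n·h/√(8m_eE_n).
E_1 = 0.0732 eV = 1.171×10^-20 J, so L = 1·6.63×10^-34/√(8·9.11×10^-31·1.171×10^-20) = 2.27×10^-9 m = 2.27 nm.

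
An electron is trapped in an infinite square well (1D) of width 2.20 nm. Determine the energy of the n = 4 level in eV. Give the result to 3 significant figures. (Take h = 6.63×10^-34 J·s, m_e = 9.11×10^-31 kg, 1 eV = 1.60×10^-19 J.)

For an infinite well E_n = n²h²/(8m_eL²), so E_1 = h²/(8m_eL²) = (6.63×10^-34)²/(8·9.11×10^-31·(2.20×10^-9 m)²) = 1.246×10^-20 J.
Then E_4 = 4²·E_1 = 16·1.246×10^-20 J = 1.994×10^-19 J.
Converting, E_4 = 1.994×10^-19 J / (1.60×10^-19 J/eV) = 1.25 eV.

E_4 = 1.25 eV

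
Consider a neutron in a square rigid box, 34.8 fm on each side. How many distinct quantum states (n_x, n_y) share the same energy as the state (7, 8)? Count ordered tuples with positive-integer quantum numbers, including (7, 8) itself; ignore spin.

degeneracy = 2

The level has n_x² + n_y² = 113. The ordered positive-integer solutions are (7, 8), (8, 7).
That gives 2 states.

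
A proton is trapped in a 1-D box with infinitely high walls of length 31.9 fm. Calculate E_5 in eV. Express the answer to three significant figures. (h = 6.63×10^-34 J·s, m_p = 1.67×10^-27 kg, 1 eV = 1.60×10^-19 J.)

E_5 = 5.05×10^6 eV

For an infinite well E_n = n²h²/(8m_pL²), so E_1 = h²/(8m_pL²) = (6.63×10^-34)²/(8·1.67×10^-27·(3.19×10^-14 m)²) = 3.233×10^-14 J.
Then E_5 = 5²·E_1 = 25·3.233×10^-14 J = 8.083×10^-13 J.
Converting, E_5 = 8.083×10^-13 J / (1.60×10^-19 J/eV) = 5.05×10^6 eV.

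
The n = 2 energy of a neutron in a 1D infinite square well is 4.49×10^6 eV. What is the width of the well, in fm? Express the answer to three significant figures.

From E_n = n²h²/(8m_nL²), L = n·h/√(8m_nE_n).
E_2 = 4.49×10^6 eV = 7.193×10^-13 J, so L = 2·6.626×10^-34/√(8·1.675×10^-27·7.193×10^-13) = 1.35×10^-14 m = 13.5 fm.

L = 13.5 fm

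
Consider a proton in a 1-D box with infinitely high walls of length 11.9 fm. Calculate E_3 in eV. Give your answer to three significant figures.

For an infinite well E_n = n²h²/(8m_pL²), so E_1 = h²/(8m_pL²) = (6.626×10^-34)²/(8·1.673×10^-27·(1.19×10^-14 m)²) = 2.316×10^-13 J.
Then E_3 = 3²·E_1 = 9·2.316×10^-13 J = 2.084×10^-12 J.
Converting, E_3 = 2.084×10^-12 J / (1.602×10^-19 J/eV) = 1.30×10^7 eV.

E_3 = 1.30×10^7 eV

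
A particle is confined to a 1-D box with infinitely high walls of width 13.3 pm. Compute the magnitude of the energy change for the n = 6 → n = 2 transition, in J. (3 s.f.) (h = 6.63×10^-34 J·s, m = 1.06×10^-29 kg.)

E_1 = h²/(8mL²) = 2.930×10^-17 J.
|ΔE| = |6² − 2²|·E_1 = 32·2.930×10^-17 J = 9.38×10^-16 J.

|ΔE| = 9.38×10^-16 J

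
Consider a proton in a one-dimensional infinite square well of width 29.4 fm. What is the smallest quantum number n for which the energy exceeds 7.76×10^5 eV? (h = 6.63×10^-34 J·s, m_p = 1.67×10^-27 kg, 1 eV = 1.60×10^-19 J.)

n = 2

E_1 = h²/(8m_pL²) = 3.807×10^-14 J = 2.379×10^5 eV.
Need n² > 7.76×10^5/2.379×10^5 = 3.262, i.e. n > 1.806.
The smallest integer satisfying this is n = 2.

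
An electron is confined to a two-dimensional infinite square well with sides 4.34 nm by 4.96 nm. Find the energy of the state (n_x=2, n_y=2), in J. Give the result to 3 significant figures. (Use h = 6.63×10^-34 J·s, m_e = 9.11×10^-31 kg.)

E = 2.26×10^-20 J

For a 2D rectangular well E = (h²/8m_e)·Σ n_i²/L_i² = (6.63×10^-34)²/(8·9.11×10^-31) · [2²/(4.34 nm)² + 2²/(4.96 nm)²].
Evaluating gives E = 2.26×10^-20 J.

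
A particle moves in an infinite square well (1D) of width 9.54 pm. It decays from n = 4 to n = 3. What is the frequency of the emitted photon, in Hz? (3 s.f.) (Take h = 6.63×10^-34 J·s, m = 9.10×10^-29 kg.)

E_1 = h²/(8mL²) = 6.634×10^-18 J and ΔE = (4² − 3²)E_1 = 4.644×10^-17 J.
f = ΔE/h = 4.644×10^-17/6.63×10^-34 = 7.00×10^16 Hz.

f = 7.00×10^16 Hz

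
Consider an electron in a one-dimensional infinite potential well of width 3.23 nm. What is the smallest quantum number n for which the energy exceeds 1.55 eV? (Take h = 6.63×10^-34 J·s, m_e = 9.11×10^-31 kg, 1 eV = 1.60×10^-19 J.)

n = 7

E_1 = h²/(8m_eL²) = 5.781×10^-21 J = 0.03613 eV.
Need n² > 1.55/0.03613 = 42.90, i.e. n > 6.550.
The smallest integer satisfying this is n = 7.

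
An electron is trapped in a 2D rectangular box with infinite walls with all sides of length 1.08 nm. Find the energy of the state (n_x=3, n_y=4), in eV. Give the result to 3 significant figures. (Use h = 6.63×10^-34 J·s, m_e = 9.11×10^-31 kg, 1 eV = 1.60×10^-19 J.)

E = 8.08 eV

For a 2D rectangular well E = (h²/8m_e)·Σ n_i²/L_i² = (6.63×10^-34)²/(8·9.11×10^-31) · [3²/(1.08 nm)² + 4²/(1.08 nm)²].
Evaluating gives E = 1.293×10^-18 J = 8.08 eV.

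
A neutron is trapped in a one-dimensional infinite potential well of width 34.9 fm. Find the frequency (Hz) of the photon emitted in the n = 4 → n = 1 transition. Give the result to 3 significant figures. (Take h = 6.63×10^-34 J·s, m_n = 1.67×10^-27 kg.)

E_1 = h²/(8m_nL²) = 2.701×10^-14 J and ΔE = (4² − 1²)E_1 = 4.051×10^-13 J.
f = ΔE/h = 4.051×10^-13/6.63×10^-34 = 6.11×10^20 Hz.

f = 6.11×10^20 Hz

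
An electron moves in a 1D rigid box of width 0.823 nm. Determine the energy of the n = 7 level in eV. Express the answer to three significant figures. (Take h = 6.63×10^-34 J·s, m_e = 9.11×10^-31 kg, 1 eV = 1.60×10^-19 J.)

E_7 = 27.3 eV

For an infinite well E_n = n²h²/(8m_eL²), so E_1 = h²/(8m_eL²) = (6.63×10^-34)²/(8·9.11×10^-31·(8.23×10^-10 m)²) = 8.905×10^-20 J.
Then E_7 = 7²·E_1 = 49·8.905×10^-20 J = 4.363×10^-18 J.
Converting, E_7 = 4.363×10^-18 J / (1.60×10^-19 J/eV) = 27.3 eV.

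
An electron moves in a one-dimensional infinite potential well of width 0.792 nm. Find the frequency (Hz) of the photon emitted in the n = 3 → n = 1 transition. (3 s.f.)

E_1 = h²/(8m_eL²) = 9.605×10^-20 J and ΔE = (3² − 1²)E_1 = 7.684×10^-19 J.
f = ΔE/h = 7.684×10^-19/6.626×10^-34 = 1.16×10^15 Hz.

f = 1.16×10^15 Hz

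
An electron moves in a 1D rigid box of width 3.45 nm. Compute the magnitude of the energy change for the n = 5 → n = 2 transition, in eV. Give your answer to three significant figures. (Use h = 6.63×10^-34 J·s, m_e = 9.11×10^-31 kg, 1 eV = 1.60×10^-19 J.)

|ΔE| = 0.665 eV

E_1 = h²/(8m_eL²) = 5.067×10^-21 J.
|ΔE| = |5² − 2²|·E_1 = 21·5.067×10^-21 J = 1.064×10^-19 J = 0.665 eV.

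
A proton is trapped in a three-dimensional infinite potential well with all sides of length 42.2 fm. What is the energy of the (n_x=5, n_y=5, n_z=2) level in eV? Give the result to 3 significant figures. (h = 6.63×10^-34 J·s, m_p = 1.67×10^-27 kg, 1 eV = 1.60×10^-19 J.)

E = 6.24×10^6 eV

For a 3D rectangular well E = (h²/8m_p)·Σ n_i²/L_i² = (6.63×10^-34)²/(8·1.67×10^-27) · [5²/(42.2 fm)² + 5²/(42.2 fm)² + 2²/(42.2 fm)²].
Evaluating gives E = 9.977×10^-13 J = 6.24×10^6 eV.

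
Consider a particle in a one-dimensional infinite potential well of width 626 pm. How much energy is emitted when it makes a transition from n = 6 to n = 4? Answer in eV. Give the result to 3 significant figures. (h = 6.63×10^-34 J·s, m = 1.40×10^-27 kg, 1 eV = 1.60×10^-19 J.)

E_1 = h²/(8mL²) = 1.002×10^-22 J.
|ΔE| = |6² − 4²|·E_1 = 20·1.002×10^-22 J = 2.004×10^-21 J = 0.0125 eV.

|ΔE| = 0.0125 eV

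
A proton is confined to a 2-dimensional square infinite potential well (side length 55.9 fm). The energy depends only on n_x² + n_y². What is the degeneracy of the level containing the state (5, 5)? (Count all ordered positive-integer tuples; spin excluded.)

degeneracy = 3

The level has n_x² + n_y² = 50. The ordered positive-integer solutions are (1, 7), (5, 5), (7, 1).
That gives 3 states.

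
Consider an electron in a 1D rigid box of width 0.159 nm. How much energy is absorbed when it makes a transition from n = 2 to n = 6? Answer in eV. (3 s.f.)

|ΔE| = 476 eV

E_1 = h²/(8m_eL²) = 2.383×10^-18 J.
|ΔE| = |2² − 6²|·E_1 = 32·2.383×10^-18 J = 7.626×10^-17 J = 476 eV.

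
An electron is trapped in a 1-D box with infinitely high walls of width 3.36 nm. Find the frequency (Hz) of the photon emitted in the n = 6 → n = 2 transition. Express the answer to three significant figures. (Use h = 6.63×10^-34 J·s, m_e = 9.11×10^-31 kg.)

E_1 = h²/(8m_eL²) = 5.342×10^-21 J and ΔE = (6² − 2²)E_1 = 1.709×10^-19 J.
f = ΔE/h = 1.709×10^-19/6.63×10^-34 = 2.58×10^14 Hz.

f = 2.58×10^14 Hz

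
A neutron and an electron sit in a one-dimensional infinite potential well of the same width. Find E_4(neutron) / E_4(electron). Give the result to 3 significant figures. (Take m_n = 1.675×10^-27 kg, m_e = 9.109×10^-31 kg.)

5.44×10^-4

E_n ∝ 1/m at fixed n and L, so the ratio is m_e/m_n = 9.109×10^-31/1.675×10^-27 = 5.44×10^-4.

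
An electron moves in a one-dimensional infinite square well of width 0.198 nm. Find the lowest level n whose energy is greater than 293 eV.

E_1 = h²/(8m_eL²) = 1.537×10^-18 J = 9.594 eV.
Need n² > 293/9.594 = 30.54, i.e. n > 5.526.
The smallest integer satisfying this is n = 6.

n = 6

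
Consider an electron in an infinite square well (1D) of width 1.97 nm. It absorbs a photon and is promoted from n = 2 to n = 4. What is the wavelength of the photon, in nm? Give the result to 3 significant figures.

E_1 = h²/(8m_eL²) = 1.552×10^-20 J, so ΔE = (4² − 2²)E_1 = 1.862×10^-19 J.
λ = hc/ΔE = (6.626×10^-34·2.998×10^8)/1.862×10^-19 = 1.07×10^-6 m = 1.07×10^3 nm.

λ = 1.07×10^3 nm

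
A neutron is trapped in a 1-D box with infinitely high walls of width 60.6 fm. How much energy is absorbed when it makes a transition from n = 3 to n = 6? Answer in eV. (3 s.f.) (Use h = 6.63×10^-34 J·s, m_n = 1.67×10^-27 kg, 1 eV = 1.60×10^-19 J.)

E_1 = h²/(8m_nL²) = 8.959×10^-15 J.
|ΔE| = |3² − 6²|·E_1 = 27·8.959×10^-15 J = 2.419×10^-13 J = 1.51×10^6 eV.

|ΔE| = 1.51×10^6 eV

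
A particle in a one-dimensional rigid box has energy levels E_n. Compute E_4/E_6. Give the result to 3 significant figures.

0.444

E_n ∝ n², so E_4/E_6 = 4²/6² = 16/36 = 0.444.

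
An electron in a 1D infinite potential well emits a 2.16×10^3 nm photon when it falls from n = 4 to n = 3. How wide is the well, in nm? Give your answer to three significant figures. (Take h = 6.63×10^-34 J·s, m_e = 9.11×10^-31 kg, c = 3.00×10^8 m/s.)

The photon carries ΔE = hc/λ = 6.63×10^-34·3.00×10^8/2.16×10^-6 m = 9.208×10^-20 J.
Since ΔE = (4² − 3²)E_1, E_1 = 1.315×10^-20 J, and L = h/√(8m_eE_1) = 2.14×10^-9 m = 2.14 nm.

L = 2.14 nm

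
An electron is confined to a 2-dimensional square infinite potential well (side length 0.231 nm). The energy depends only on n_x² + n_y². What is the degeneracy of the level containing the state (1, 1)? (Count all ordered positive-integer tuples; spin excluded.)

degeneracy = 1

The level has n_x² + n_y² = 2. The ordered positive-integer solutions are (1, 1).
That gives 1 state.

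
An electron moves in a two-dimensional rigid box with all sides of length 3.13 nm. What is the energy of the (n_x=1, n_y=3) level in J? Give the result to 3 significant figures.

E = 6.15×10^-20 J

For a 2D rectangular well E = (h²/8m_e)·Σ n_i²/L_i² = (6.626×10^-34)²/(8·9.109×10^-31) · [1²/(3.13 nm)² + 3²/(3.13 nm)²].
Evaluating gives E = 6.15×10^-20 J.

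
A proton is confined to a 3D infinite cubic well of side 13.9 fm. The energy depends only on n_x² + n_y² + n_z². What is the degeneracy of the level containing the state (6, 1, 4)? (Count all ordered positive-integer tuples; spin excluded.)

degeneracy = 6

The level has n_x² + n_y² + n_z² = 53. The ordered positive-integer solutions are (1, 4, 6), (1, 6, 4), (4, 1, 6), (4, 6, 1), (6, 1, 4), (6, 4, 1).
That gives 6 states.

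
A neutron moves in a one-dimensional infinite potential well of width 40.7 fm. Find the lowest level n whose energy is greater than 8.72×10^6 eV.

E_1 = h²/(8m_nL²) = 1.978×10^-14 J = 1.235×10^5 eV.
Need n² > 8.72×10^6/1.235×10^5 = 70.61, i.e. n > 8.403.
The smallest integer satisfying this is n = 9.

n = 9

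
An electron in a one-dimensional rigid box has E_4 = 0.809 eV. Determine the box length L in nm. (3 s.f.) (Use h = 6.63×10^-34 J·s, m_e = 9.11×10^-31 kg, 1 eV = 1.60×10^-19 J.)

From E_n = n²h²/(8m_eL²), L = n·h/√(8m_eE_n).
E_4 = 0.809 eV = 1.294×10^-19 J, so L = 4·6.63×10^-34/√(8·9.11×10^-31·1.294×10^-19) = 2.73×10^-9 m = 2.73 nm.

L = 2.73 nm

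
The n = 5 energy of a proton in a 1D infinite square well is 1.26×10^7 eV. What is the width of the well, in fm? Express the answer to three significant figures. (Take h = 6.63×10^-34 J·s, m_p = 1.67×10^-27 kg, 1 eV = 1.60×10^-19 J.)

From E_n = n²h²/(8m_pL²), L = n·h/√(8m_pE_n).
E_5 = 1.26×10^7 eV = 2.016×10^-12 J, so L = 5·6.63×10^-34/√(8·1.67×10^-27·2.016×10^-12) = 2.02×10^-14 m = 20.2 fm.

L = 20.2 fm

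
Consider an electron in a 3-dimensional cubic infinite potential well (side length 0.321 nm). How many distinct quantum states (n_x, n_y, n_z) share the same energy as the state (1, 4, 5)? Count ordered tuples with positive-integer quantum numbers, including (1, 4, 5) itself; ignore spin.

The level has n_x² + n_y² + n_z² = 42. The ordered positive-integer solutions are (1, 4, 5), (1, 5, 4), (4, 1, 5), (4, 5, 1), (5, 1, 4), (5, 4, 1).
That gives 6 states.

degeneracy = 6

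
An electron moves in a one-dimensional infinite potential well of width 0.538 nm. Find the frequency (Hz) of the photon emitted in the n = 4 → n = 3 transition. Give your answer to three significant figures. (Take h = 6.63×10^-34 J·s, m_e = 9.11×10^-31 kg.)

f = 2.20×10^15 Hz

E_1 = h²/(8m_eL²) = 2.084×10^-19 J and ΔE = (4² − 3²)E_1 = 1.459×10^-18 J.
f = ΔE/h = 1.459×10^-18/6.63×10^-34 = 2.20×10^15 Hz.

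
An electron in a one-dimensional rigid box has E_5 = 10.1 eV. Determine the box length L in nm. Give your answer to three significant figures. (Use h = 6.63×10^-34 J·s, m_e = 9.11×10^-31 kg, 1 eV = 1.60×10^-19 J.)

From E_n = n²h²/(8m_eL²), L = n·h/√(8m_eE_n).
E_5 = 10.1 eV = 1.616×10^-18 J, so L = 5·6.63×10^-34/√(8·9.11×10^-31·1.616×10^-18) = 9.66×10^-10 m = 0.966 nm.

L = 0.966 nm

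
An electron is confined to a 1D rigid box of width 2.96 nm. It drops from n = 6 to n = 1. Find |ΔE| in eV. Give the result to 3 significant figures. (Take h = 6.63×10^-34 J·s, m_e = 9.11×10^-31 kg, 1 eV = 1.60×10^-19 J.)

|ΔE| = 1.51 eV

E_1 = h²/(8m_eL²) = 6.884×10^-21 J.
|ΔE| = |6² − 1²|·E_1 = 35·6.884×10^-21 J = 2.409×10^-19 J = 1.51 eV.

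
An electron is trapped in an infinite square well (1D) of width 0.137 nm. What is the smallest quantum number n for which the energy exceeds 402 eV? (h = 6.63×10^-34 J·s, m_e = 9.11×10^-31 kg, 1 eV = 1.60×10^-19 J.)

n = 5

E_1 = h²/(8m_eL²) = 3.213×10^-18 J = 20.08 eV.
Need n² > 402/20.08 = 20.02, i.e. n > 4.474.
The smallest integer satisfying this is n = 5.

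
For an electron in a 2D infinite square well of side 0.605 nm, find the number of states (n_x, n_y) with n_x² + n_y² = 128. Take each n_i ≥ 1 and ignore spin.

The level has n_x² + n_y² = 128. The ordered positive-integer solutions are (8, 8).
That gives 1 state.

degeneracy = 1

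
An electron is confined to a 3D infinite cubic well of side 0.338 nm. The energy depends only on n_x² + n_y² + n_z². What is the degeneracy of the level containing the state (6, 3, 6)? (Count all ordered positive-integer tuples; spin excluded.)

degeneracy = 12

The level has n_x² + n_y² + n_z² = 81. The ordered positive-integer solutions are (1, 4, 8), (1, 8, 4), (3, 6, 6), (4, 1, 8), (4, 4, 7), (4, 7, 4), (4, 8, 1), (6, 3, 6), (6, 6, 3), (7, 4, 4), (8, 1, 4), (8, 4, 1).
That gives 12 states.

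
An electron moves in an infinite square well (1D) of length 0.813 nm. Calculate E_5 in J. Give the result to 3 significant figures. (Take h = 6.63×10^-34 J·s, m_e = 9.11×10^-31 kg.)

E_5 = 2.28×10^-18 J

For an infinite well E_n = n²h²/(8m_eL²), so E_1 = h²/(8m_eL²) = (6.63×10^-34)²/(8·9.11×10^-31·(8.13×10^-10 m)²) = 9.125×10^-20 J.
Then E_5 = 5²·E_1 = 25·9.125×10^-20 J = 2.28×10^-18 J.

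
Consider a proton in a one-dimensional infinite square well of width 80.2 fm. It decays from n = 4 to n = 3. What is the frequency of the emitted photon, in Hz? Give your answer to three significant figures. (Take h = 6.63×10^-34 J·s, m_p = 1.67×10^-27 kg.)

f = 5.40×10^19 Hz

E_1 = h²/(8m_pL²) = 5.115×10^-15 J and ΔE = (4² − 3²)E_1 = 3.580×10^-14 J.
f = ΔE/h = 3.580×10^-14/6.63×10^-34 = 5.40×10^19 Hz.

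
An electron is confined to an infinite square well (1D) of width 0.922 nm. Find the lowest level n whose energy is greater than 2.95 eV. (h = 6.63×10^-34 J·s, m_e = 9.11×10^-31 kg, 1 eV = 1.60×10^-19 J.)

n = 3

E_1 = h²/(8m_eL²) = 7.095×10^-20 J = 0.4434 eV.
Need n² > 2.95/0.4434 = 6.653, i.e. n > 2.579.
The smallest integer satisfying this is n = 3.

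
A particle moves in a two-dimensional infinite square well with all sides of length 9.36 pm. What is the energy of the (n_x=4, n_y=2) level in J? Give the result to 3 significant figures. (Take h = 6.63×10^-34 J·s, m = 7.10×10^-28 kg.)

E = 1.77×10^-17 J

For a 2D rectangular well E = (h²/8m)·Σ n_i²/L_i² = (6.63×10^-34)²/(8·7.10×10^-28) · [4²/(9.36 pm)² + 2²/(9.36 pm)²].
Evaluating gives E = 1.77×10^-17 J.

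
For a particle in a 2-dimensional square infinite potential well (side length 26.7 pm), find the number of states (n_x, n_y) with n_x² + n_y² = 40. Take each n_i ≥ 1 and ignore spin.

degeneracy = 2

The level has n_x² + n_y² = 40. The ordered positive-integer solutions are (2, 6), (6, 2).
That gives 2 states.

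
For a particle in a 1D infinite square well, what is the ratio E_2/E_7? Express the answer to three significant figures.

E_n ∝ n², so E_2/E_7 = 2²/7² = 4/49 = 0.0816.

0.0816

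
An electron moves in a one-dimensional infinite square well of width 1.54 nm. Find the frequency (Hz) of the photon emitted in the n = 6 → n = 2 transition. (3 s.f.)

E_1 = h²/(8m_eL²) = 2.540×10^-20 J and ΔE = (6² − 2²)E_1 = 8.128×10^-19 J.
f = ΔE/h = 8.128×10^-19/6.626×10^-34 = 1.23×10^15 Hz.

f = 1.23×10^15 Hz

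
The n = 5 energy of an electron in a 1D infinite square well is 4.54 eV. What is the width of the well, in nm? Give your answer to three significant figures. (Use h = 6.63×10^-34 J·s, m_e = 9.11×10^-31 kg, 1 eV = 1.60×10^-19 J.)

From E_n = n²h²/(8m_eL²), L = n·h/√(8m_eE_n).
E_5 = 4.54 eV = 7.264×10^-19 J, so L = 5·6.63×10^-34/√(8·9.11×10^-31·7.264×10^-19) = 1.44×10^-9 m = 1.44 nm.

L = 1.44 nm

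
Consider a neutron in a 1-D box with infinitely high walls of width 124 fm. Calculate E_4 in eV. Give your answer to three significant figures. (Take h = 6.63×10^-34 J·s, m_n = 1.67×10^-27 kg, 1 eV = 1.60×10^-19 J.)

For an infinite well E_n = n²h²/(8m_nL²), so E_1 = h²/(8m_nL²) = (6.63×10^-34)²/(8·1.67×10^-27·(1.24×10^-13 m)²) = 2.140×10^-15 J.
Then E_4 = 4²·E_1 = 16·2.140×10^-15 J = 3.424×10^-14 J.
Converting, E_4 = 3.424×10^-14 J / (1.60×10^-19 J/eV) = 2.14×10^5 eV.

E_4 = 2.14×10^5 eV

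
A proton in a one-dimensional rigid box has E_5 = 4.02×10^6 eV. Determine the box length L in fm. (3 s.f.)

From E_n = n²h²/(8m_pL²), L = n·h/√(8m_pE_n).
E_5 = 4.02×10^6 eV = 6.440×10^-13 J, so L = 5·6.626×10^-34/√(8·1.673×10^-27·6.440×10^-13) = 3.57×10^-14 m = 35.7 fm.

L = 35.7 fm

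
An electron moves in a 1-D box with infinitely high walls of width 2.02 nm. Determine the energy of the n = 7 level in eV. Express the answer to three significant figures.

For an infinite well E_n = n²h²/(8m_eL²), so E_1 = h²/(8m_eL²) = (6.626×10^-34)²/(8·9.109×10^-31·(2.02×10^-9 m)²) = 1.477×10^-20 J.
Then E_7 = 7²·E_1 = 49·1.477×10^-20 J = 7.237×10^-19 J.
Converting, E_7 = 7.237×10^-19 J / (1.602×10^-19 J/eV) = 4.52 eV.

E_7 = 4.52 eV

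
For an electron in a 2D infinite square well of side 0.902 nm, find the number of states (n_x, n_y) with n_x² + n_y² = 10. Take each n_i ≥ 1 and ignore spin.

The level has n_x² + n_y² = 10. The ordered positive-integer solutions are (1, 3), (3, 1).
That gives 2 states.

degeneracy = 2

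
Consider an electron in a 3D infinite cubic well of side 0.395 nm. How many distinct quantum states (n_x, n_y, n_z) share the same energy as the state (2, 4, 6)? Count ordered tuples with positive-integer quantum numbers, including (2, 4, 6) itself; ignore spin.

degeneracy = 6

The level has n_x² + n_y² + n_z² = 56. The ordered positive-integer solutions are (2, 4, 6), (2, 6, 4), (4, 2, 6), (4, 6, 2), (6, 2, 4), (6, 4, 2).
That gives 6 states.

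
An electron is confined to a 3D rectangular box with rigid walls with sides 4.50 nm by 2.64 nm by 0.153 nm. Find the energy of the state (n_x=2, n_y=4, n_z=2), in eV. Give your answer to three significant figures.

For a 3D rectangular well E = (h²/8m_e)·Σ n_i²/L_i² = (6.626×10^-34)²/(8·9.109×10^-31) · [2²/(4.50 nm)² + 4²/(2.64 nm)² + 2²/(0.153 nm)²].
Evaluating gives E = 1.045×10^-17 J = 65.2 eV.

E = 65.2 eV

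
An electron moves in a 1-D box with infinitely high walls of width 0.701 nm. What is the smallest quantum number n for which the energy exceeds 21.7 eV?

n = 6

E_1 = h²/(8m_eL²) = 1.226×10^-19 J = 0.7653 eV.
Need n² > 21.7/0.7653 = 28.35, i.e. n > 5.324.
The smallest integer satisfying this is n = 6.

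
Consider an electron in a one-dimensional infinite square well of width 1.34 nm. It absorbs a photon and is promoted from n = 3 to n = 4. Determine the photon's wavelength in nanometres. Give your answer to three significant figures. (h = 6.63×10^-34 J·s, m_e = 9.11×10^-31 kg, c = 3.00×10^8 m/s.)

E_1 = h²/(8m_eL²) = 3.359×10^-20 J, so ΔE = (4² − 3²)E_1 = 2.351×10^-19 J.
λ = hc/ΔE = (6.63×10^-34·3.00×10^8)/2.351×10^-19 = 8.46×10^-7 m = 846 nm.

λ = 846 nm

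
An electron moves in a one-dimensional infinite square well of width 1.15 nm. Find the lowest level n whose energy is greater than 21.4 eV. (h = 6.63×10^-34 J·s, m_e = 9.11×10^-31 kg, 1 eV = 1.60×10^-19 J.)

E_1 = h²/(8m_eL²) = 4.561×10^-20 J = 0.2851 eV.
Need n² > 21.4/0.2851 = 75.06, i.e. n > 8.664.
The smallest integer satisfying this is n = 9.

n = 9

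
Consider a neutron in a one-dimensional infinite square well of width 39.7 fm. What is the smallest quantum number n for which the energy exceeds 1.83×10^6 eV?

n = 4

E_1 = h²/(8m_nL²) = 2.079×10^-14 J = 1.298×10^5 eV.
Need n² > 1.83×10^6/1.298×10^5 = 14.10, i.e. n > 3.755.
The smallest integer satisfying this is n = 4.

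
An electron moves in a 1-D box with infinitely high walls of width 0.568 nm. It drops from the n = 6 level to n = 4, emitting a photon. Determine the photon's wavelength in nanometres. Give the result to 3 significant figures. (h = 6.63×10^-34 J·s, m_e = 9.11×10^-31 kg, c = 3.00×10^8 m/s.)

E_1 = h²/(8m_eL²) = 1.869×10^-19 J, so ΔE = (6² − 4²)E_1 = 3.738×10^-18 J.
λ = hc/ΔE = (6.63×10^-34·3.00×10^8)/3.738×10^-18 = 5.32×10^-8 m = 53.2 nm.

λ = 53.2 nm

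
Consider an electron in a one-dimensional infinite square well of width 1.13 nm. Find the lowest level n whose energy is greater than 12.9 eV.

E_1 = h²/(8m_eL²) = 4.718×10^-20 J = 0.2945 eV.
Need n² > 12.9/0.2945 = 43.80, i.e. n > 6.618.
The smallest integer satisfying this is n = 7.

n = 7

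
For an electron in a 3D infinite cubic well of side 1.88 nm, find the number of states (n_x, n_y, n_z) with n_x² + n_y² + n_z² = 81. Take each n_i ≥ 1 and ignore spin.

degeneracy = 12

The level has n_x² + n_y² + n_z² = 81. The ordered positive-integer solutions are (1, 4, 8), (1, 8, 4), (3, 6, 6), (4, 1, 8), (4, 4, 7), (4, 7, 4), (4, 8, 1), (6, 3, 6), (6, 6, 3), (7, 4, 4), (8, 1, 4), (8, 4, 1).
That gives 12 states.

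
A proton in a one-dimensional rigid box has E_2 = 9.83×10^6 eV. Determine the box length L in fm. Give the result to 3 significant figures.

L = 9.13 fm

From E_n = n²h²/(8m_pL²), L = n·h/√(8m_pE_n).
E_2 = 9.83×10^6 eV = 1.575×10^-12 J, so L = 2·6.626×10^-34/√(8·1.673×10^-27·1.575×10^-12) = 9.13×10^-15 m = 9.13 fm.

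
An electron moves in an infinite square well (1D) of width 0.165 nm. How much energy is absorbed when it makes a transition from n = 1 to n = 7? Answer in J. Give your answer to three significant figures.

|ΔE| = 1.06×10^-16 J

E_1 = h²/(8m_eL²) = 2.213×10^-18 J.
|ΔE| = |1² − 7²|·E_1 = 48·2.213×10^-18 J = 1.06×10^-16 J.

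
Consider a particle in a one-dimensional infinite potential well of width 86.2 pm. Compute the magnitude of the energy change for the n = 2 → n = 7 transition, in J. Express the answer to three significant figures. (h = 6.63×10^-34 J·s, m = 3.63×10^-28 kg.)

E_1 = h²/(8mL²) = 2.037×10^-20 J.
|ΔE| = |2² − 7²|·E_1 = 45·2.037×10^-20 J = 9.17×10^-19 J.

|ΔE| = 9.17×10^-19 J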